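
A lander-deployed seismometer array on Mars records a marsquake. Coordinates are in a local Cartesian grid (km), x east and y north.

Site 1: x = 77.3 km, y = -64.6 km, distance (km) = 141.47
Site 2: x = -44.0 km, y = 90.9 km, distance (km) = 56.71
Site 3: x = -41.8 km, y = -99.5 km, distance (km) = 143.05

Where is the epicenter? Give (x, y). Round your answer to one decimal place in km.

(-16.5, 41.3)

Circle about each station: (x − 77.3)² + (y + 64.6)² = 141.47²; (x + 44.0)² + (y − 90.9)² = 56.71²; (x + 41.8)² + (y + 99.5)² = 143.05².
Subtracting the Site 1 equation from the Site 2 and Site 3 equations removes the quadratic terms:
-242.6 x + 311.0 y = 16848.10
-238.2 x − 69.8 y = 1049.50
Solving the 2×2 system: x ≈ -16.5, y ≈ 41.3 km.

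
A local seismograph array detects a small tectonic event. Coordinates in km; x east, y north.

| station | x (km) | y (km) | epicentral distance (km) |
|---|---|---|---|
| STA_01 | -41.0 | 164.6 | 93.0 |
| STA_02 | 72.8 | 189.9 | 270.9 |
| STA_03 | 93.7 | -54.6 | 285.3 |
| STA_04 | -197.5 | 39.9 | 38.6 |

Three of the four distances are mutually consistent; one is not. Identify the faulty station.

STA_01

Solve using three stations at a time. Using STA_02, STA_03, STA_04 (subtract circle equations pairwise → linear system) gives (x, y) ≈ (-166.4, 62.7).
Distances from that point to each station vs reported:
  STA_01: calculated 161.6 vs reported 93.0 → residual 68.6 km
  STA_02: calculated 270.9 vs reported 270.9 → residual 0.0 km
  STA_03: calculated 285.3 vs reported 285.3 → residual 0.0 km
  STA_04: calculated 38.6 vs reported 38.6 → residual 0.0 km
STA_02, STA_03, STA_04 are mutually consistent (residuals ≈ 0); STA_01 is off by 68.6 km.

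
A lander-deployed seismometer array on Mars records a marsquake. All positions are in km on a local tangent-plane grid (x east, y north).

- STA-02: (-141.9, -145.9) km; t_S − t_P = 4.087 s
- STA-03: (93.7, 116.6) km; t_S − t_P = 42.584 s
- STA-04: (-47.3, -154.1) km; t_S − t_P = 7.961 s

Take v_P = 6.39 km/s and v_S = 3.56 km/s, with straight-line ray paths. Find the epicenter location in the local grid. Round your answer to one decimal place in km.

-111.2 km east, -157.6 km north

Distance from S−P lag: d = Δt · v_P v_S / (v_P − v_S) = Δt · (6.39·3.56)/(6.39−3.56) ≈ 8.0383·Δt.
So d_STA-02 = 32.85, d_STA-03 = 342.30, d_STA-04 = 63.99 km.
Circle about each station: (x + 141.9)² + (y + 145.9)² = 32.85²; (x − 93.7)² + (y − 116.6)² = 342.30²; (x + 47.3)² + (y + 154.1)² = 63.99².
Subtracting pairs of circle equations eliminates x²+y² and gives linear equations (the radical axes):
471.2 x + 525.0 y = -135137.34
189.2 x − 16.4 y = -18453.92
Solving the 2×2 system: x ≈ -111.2, y ≈ -157.6 km.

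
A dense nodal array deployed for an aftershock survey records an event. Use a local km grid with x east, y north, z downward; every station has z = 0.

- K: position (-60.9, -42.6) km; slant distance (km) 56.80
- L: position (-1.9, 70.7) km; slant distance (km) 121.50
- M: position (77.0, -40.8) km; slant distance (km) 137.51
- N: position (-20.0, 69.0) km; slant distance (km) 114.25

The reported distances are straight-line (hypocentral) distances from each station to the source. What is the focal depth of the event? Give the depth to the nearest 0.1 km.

53.5 km

Each station gives a sphere (x−x_i)² + (y−y_i)² + z² = d_i² (stations at z=0).
Subtracting the K sphere from L and M: z² cancels, leaving linear equations in x and y:
118.0 x + 226.6 y = -12057.48
275.8 x + 3.6 y = -13612.69
Solving: x ≈ -48.996, y ≈ -27.696 km (keep extra digits for the depth step; rounded: -49.0, -27.7).
Then from the K sphere: z² = 56.80² − (x + 60.9)² − (y + 42.6)² with x = -48.996, y = -27.696, so z ≈ 53.501 ≈ 53.5 km.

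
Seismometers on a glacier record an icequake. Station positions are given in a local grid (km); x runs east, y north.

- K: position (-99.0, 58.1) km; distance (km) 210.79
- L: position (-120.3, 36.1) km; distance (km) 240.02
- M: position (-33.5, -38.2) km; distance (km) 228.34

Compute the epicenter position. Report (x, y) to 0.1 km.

Circle about each station: (x + 99.0)² + (y − 58.1)² = 210.79²; (x + 120.3)² + (y − 36.1)² = 240.02²; (x + 33.5)² + (y + 38.2)² = 228.34².
Subtracting the K equation from the L and M equations removes the quadratic terms:
-42.6 x − 44.0 y = -10578.49
131.0 x − 192.6 y = -18301.85
Solving the 2×2 system: x ≈ 88.2, y ≈ 155.0 km.

x ≈ 88.2 km, y ≈ 155.0 km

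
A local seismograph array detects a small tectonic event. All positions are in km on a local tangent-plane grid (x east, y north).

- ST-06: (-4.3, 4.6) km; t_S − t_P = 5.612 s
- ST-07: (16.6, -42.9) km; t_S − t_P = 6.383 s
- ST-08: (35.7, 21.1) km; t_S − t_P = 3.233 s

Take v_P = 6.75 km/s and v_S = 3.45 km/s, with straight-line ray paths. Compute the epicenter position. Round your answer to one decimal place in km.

x ≈ 34.8 km, y ≈ -1.7 km

Distance from S−P lag: d = Δt · v_P v_S / (v_P − v_S) = Δt · (6.75·3.45)/(6.75−3.45) ≈ 7.0568·Δt.
So d_ST-06 = 39.60, d_ST-07 = 45.04, d_ST-08 = 22.81 km.
Circle about each station: (x + 4.3)² + (y − 4.6)² = 39.60²; (x − 16.6)² + (y + 42.9)² = 45.04²; (x − 35.7)² + (y − 21.1)² = 22.81².
Subtracting the ST-06 equation from the ST-07 and ST-08 equations removes the quadratic terms:
41.8 x − 95.0 y = 1615.88
80.0 x + 33.0 y = 2727.91
Solving the 2×2 system: x ≈ 34.8, y ≈ -1.7 km.
Check against ST-06 (with the unrounded x, y): √((x + 4.3)²+(y − 4.6)²) = 39.60 ≈ 39.60 km. ✓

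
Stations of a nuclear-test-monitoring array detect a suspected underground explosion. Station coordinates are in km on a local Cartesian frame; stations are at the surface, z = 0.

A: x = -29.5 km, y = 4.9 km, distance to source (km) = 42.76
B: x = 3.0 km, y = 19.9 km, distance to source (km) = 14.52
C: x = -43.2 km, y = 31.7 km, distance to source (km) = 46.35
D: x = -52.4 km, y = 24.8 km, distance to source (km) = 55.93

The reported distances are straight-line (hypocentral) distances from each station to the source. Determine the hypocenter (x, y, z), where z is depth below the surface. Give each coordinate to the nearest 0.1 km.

Each station gives a sphere (x−x_i)² + (y−y_i)² + z² = d_i² (stations at z=0).
Subtracting the A sphere from B and C: z² cancels, leaving linear equations in x and y:
65.0 x + 30.0 y = 1128.34
-27.4 x + 53.6 y = 1656.97
Solving: x ≈ 2.501, y ≈ 32.192 km (keep extra digits for the depth step; rounded: 2.5, 32.2).
Then from the A sphere: z² = 42.76² − (x + 29.5)² − (y − 4.9)² with x = 2.501, y = 32.192, so z ≈ 7.714 ≈ 7.7 km.

x ≈ 2.5 km, y ≈ 32.2 km, depth ≈ 7.7 km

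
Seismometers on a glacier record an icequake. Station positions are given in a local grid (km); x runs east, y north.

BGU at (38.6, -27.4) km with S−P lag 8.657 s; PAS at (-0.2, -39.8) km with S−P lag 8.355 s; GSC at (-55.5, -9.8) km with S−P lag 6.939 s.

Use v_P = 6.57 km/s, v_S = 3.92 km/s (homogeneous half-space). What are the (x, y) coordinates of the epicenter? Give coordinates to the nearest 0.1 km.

Distance from S−P lag: d = Δt · v_P v_S / (v_P − v_S) = Δt · (6.57·3.92)/(6.57−3.92) ≈ 9.7186·Δt.
So d_BGU = 84.13, d_PAS = 81.20, d_GSC = 67.44 km.
Circle about each station: (x − 38.6)² + (y + 27.4)² = 84.13²; (x + 0.2)² + (y + 39.8)² = 81.20²; (x + 55.5)² + (y + 9.8)² = 67.44².
Subtracting the BGU equation from the PAS and GSC equations removes the quadratic terms:
-77.6 x − 24.8 y = -172.22
-188.2 x + 35.2 y = 3465.27
Solving the 2×2 system: x ≈ -10.8, y ≈ 40.7 km.

(-10.8, 40.7)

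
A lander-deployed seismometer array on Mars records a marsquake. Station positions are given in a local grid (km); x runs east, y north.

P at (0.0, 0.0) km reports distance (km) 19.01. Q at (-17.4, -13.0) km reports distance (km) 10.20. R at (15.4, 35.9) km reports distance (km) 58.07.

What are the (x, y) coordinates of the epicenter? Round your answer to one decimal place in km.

Circle about each station: x² + y² = 19.01²; (x + 17.4)² + (y + 13.0)² = 10.20²; (x − 15.4)² + (y − 35.9)² = 58.07².
Subtracting the P equation from the Q and R equations removes the quadratic terms:
-34.8 x − 26.0 y = 729.10
30.8 x + 71.8 y = -1484.77
Solving the 2×2 system: x ≈ -8.1, y ≈ -17.2 km.

-8.1 km east, -17.2 km north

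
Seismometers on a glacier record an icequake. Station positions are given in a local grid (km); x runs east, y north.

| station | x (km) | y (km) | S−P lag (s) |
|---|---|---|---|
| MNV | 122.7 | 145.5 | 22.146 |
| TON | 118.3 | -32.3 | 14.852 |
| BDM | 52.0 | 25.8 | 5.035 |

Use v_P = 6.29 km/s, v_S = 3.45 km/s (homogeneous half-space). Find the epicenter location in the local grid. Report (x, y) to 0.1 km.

15.1 km east, 14.9 km north

Distance from S−P lag: d = Δt · v_P v_S / (v_P − v_S) = Δt · (6.29·3.45)/(6.29−3.45) ≈ 7.6410·Δt.
So d_MNV = 169.22, d_TON = 113.48, d_BDM = 38.47 km.
Circle about each station: (x − 122.7)² + (y − 145.5)² = 169.22²; (x − 118.3)² + (y + 32.3)² = 113.48²; (x − 52.0)² + (y − 25.8)² = 38.47².
Subtracting pairs of circle equations eliminates x²+y² and gives linear equations (the radical axes):
-8.8 x − 355.6 y = -5429.66
-141.4 x − 239.4 y = -5700.43
Solving the 2×2 system: x ≈ 15.1, y ≈ 14.9 km.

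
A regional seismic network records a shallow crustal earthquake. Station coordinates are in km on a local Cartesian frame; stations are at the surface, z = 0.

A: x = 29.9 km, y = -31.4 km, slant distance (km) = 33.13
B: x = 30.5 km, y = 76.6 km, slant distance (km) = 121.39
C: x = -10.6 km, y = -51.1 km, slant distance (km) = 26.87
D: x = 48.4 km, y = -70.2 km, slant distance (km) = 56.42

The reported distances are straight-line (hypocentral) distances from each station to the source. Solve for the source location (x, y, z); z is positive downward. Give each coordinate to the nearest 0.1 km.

(4.6, -40.4, 19.4)

Each station gives a sphere (x−x_i)² + (y−y_i)² + z² = d_i² (stations at z=0).
Subtracting the A sphere from B and C: z² cancels, leaving linear equations in x and y:
1.2 x + 216.0 y = -8720.10
-81.0 x − 39.4 y = 1219.20
Solving: x ≈ 4.598, y ≈ -40.396 km (keep extra digits for the depth step; rounded: 4.6, -40.4).
Then from the A sphere: z² = 33.13² − (x − 29.9)² − (y + 31.4)² with x = 4.598, y = -40.396, so z ≈ 19.403 ≈ 19.4 km.
Check against D (with the unrounded solution): distance 56.42 ≈ 56.42 km. ✓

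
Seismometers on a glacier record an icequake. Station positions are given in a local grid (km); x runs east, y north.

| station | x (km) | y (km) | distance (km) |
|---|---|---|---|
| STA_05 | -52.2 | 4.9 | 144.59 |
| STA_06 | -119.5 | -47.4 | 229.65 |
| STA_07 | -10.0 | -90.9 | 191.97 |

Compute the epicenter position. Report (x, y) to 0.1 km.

(68.7, 84.2)

Circle about each station: (x + 52.2)² + (y − 4.9)² = 144.59²; (x + 119.5)² + (y + 47.4)² = 229.65²; (x + 10.0)² + (y + 90.9)² = 191.97².
Subtracting pairs of circle equations eliminates x²+y² and gives linear equations (the radical axes):
-134.6 x − 104.6 y = -18054.69
84.4 x − 191.6 y = -10332.25
Solving the 2×2 system: x ≈ 68.7, y ≈ 84.2 km.
Check against STA_05 (with the unrounded x, y): √((x + 52.2)²+(y − 4.9)²) = 144.59 ≈ 144.59 km. ✓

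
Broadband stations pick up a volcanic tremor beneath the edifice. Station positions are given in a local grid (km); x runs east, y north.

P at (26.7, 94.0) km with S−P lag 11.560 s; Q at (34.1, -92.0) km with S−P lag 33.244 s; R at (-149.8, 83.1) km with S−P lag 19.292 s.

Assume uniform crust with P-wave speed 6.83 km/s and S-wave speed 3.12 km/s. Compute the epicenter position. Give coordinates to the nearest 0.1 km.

Distance from S−P lag: d = Δt · v_P v_S / (v_P − v_S) = Δt · (6.83·3.12)/(6.83−3.12) ≈ 5.7438·Δt.
So d_P = 66.40, d_Q = 190.95, d_R = 110.81 km.
Circle about each station: (x − 26.7)² + (y − 94.0)² = 66.40²; (x − 34.1)² + (y + 92.0)² = 190.95²; (x + 149.8)² + (y − 83.1)² = 110.81².
Subtracting the P equation from the Q and R equations removes the quadratic terms:
14.8 x − 372.0 y = -31975.02
-353.0 x − 21.8 y = 11926.86
Solving the 2×2 system: x ≈ -39.0, y ≈ 84.4 km.

(-39.0, 84.4)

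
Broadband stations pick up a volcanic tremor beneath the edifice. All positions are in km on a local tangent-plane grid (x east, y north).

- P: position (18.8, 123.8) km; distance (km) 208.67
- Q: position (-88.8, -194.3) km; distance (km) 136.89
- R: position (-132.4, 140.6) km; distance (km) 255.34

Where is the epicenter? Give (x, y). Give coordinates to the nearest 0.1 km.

Circle about each station: (x − 18.8)² + (y − 123.8)² = 208.67²; (x + 88.8)² + (y + 194.3)² = 136.89²; (x + 132.4)² + (y − 140.6)² = 255.34².
Subtracting the P equation from the Q and R equations removes the quadratic terms:
-215.2 x − 636.2 y = 54762.35
-302.4 x + 33.6 y = -37.11
Solving the 2×2 system: x ≈ -9.1, y ≈ -83.0 km.

(-9.1, -83.0)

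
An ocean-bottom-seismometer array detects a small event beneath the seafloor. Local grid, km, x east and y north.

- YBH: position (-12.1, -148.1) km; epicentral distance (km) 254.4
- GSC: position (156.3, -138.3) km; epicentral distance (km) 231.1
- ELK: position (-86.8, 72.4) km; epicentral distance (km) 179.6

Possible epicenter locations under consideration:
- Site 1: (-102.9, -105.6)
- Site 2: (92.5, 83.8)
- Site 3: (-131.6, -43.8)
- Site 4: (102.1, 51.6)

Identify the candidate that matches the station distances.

For each candidate, compare |candidate − station| to the reported distance:
Site 1: residuals YBH 154.1, GSC 30.2, ELK 0.9 → max 154.1 km
Site 2: residuals YBH 0.0, GSC 0.0, ELK 0.1 → max 0.1 km
Site 3: residuals YBH 95.8, GSC 71.9, ELK 55.1 → max 95.8 km
Site 4: residuals YBH 24.4, GSC 33.6, ELK 10.4 → max 33.6 km
Only Site 2 has all residuals ≈ 0.

Site 2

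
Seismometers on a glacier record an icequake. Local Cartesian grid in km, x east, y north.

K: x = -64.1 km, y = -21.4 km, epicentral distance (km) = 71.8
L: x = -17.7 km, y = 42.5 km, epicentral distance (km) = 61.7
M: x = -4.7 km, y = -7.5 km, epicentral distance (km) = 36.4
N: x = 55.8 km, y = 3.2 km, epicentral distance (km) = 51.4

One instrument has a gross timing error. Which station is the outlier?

M

Solve using three stations at a time. Using K, L, N (subtract circle equations pairwise → linear system) gives (x, y) ≈ (7.3, -13.9).
Distances from that point to each station vs reported:
  K: calculated 71.8 vs reported 71.8 → residual 0.0 km
  L: calculated 61.7 vs reported 61.7 → residual 0.0 km
  M: calculated 13.6 vs reported 36.4 → residual 22.8 km
  N: calculated 51.4 vs reported 51.4 → residual 0.0 km
K, L, N are mutually consistent (residuals ≈ 0); M is off by 22.8 km.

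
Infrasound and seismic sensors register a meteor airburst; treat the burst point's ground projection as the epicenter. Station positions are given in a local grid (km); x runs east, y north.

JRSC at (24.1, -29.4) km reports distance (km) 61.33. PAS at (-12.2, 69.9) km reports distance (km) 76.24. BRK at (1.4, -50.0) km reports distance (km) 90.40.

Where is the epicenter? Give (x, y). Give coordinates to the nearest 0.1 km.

(50.2, 26.1)

Circle about each station: (x − 24.1)² + (y + 29.4)² = 61.33²; (x + 12.2)² + (y − 69.9)² = 76.24²; (x − 1.4)² + (y + 50.0)² = 90.40².
Subtracting pairs of circle equations eliminates x²+y² and gives linear equations (the radical axes):
-72.6 x + 198.6 y = 1538.51
-45.4 x − 41.2 y = -3354.00
Solving the 2×2 system: x ≈ 50.2, y ≈ 26.1 km.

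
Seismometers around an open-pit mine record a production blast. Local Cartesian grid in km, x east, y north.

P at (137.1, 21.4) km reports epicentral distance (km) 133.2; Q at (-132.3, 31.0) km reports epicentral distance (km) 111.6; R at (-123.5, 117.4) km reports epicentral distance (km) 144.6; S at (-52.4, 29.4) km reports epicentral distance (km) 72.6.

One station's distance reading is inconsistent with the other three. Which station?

Q

Solve using three stations at a time. Using P, R, S (subtract circle equations pairwise → linear system) gives (x, y) ≈ (11.1, 64.6).
Distances from that point to each station vs reported:
  P: calculated 133.2 vs reported 133.2 → residual 0.0 km
  Q: calculated 147.3 vs reported 111.6 → residual 35.7 km
  R: calculated 144.6 vs reported 144.6 → residual 0.0 km
  S: calculated 72.6 vs reported 72.6 → residual 0.0 km
P, R, S are mutually consistent (residuals ≈ 0); Q is off by 35.7 km.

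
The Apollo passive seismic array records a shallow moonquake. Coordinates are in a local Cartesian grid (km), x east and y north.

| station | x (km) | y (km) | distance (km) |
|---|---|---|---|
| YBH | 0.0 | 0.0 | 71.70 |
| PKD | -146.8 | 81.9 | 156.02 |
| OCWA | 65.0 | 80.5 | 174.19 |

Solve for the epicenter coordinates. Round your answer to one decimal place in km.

Circle about each station: x² + y² = 71.70²; (x + 146.8)² + (y − 81.9)² = 156.02²; (x − 65.0)² + (y − 80.5)² = 174.19².
Subtracting pairs of circle equations eliminates x²+y² and gives linear equations (the radical axes):
-293.6 x + 163.8 y = 9056.50
130.0 x + 161.0 y = -14496.02
Solving the 2×2 system: x ≈ -55.9, y ≈ -44.9 km.

-55.9 km east, -44.9 km north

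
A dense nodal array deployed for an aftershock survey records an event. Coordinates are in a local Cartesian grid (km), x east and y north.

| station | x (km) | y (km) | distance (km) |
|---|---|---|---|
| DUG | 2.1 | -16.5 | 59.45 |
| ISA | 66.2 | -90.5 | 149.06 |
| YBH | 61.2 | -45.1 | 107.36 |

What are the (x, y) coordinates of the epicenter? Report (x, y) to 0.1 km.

-0.3 km east, 42.9 km north

Circle about each station: (x − 2.1)² + (y + 16.5)² = 59.45²; (x − 66.2)² + (y + 90.5)² = 149.06²; (x − 61.2)² + (y + 45.1)² = 107.36².
Subtracting pairs of circle equations eliminates x²+y² and gives linear equations (the radical axes):
128.2 x − 148.0 y = -6388.55
118.2 x − 57.2 y = -2489.08
Solving the 2×2 system: x ≈ -0.3, y ≈ 42.9 km.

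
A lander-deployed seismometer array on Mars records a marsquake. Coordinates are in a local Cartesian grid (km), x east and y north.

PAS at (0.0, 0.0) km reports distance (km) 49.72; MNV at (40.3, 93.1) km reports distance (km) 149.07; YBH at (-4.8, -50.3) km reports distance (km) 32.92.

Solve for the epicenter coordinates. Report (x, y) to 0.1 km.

x ≈ -34.4 km, y ≈ -35.9 km

Circle about each station: x² + y² = 49.72²; (x − 40.3)² + (y − 93.1)² = 149.07²; (x + 4.8)² + (y + 50.3)² = 32.92².
Subtracting pairs of circle equations eliminates x²+y² and gives linear equations (the radical axes):
80.6 x + 186.2 y = -9458.09
-9.6 x − 100.6 y = 3941.48
Solving the 2×2 system: x ≈ -34.4, y ≈ -35.9 km.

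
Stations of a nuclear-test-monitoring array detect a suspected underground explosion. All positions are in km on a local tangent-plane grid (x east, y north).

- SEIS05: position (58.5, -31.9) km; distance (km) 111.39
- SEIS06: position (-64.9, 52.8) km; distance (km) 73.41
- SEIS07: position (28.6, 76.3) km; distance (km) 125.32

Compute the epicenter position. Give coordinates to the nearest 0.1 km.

Circle about each station: (x − 58.5)² + (y + 31.9)² = 111.39²; (x + 64.9)² + (y − 52.8)² = 73.41²; (x − 28.6)² + (y − 76.3)² = 125.32².
Subtracting pairs of circle equations eliminates x²+y² and gives linear equations (the radical axes):
-246.8 x + 169.4 y = 9578.69
-59.8 x + 216.4 y = -1097.58
Solving the 2×2 system: x ≈ -52.2, y ≈ -19.5 km.

x ≈ -52.2 km, y ≈ -19.5 km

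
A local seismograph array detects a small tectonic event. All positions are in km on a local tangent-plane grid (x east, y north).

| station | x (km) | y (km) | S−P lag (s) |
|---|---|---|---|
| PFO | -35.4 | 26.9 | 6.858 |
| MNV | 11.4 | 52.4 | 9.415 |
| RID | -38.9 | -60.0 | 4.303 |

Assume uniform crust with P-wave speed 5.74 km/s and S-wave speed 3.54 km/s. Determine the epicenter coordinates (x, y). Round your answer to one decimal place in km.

-11.1 km east, -31.6 km north

Distance from S−P lag: d = Δt · v_P v_S / (v_P − v_S) = Δt · (5.74·3.54)/(5.74−3.54) ≈ 9.2362·Δt.
So d_PFO = 63.34, d_MNV = 86.96, d_RID = 39.74 km.
Circle about each station: (x + 35.4)² + (y − 26.9)² = 63.34²; (x − 11.4)² + (y − 52.4)² = 86.96²; (x + 38.9)² + (y + 60.0)² = 39.74².
Subtracting the PFO equation from the MNV and RID equations removes the quadratic terms:
93.6 x + 51.0 y = -2651.14
-7.0 x − 173.8 y = 5569.13
Solving the 2×2 system: x ≈ -11.1, y ≈ -31.6 km.
Check against PFO (with the unrounded x, y): √((x + 35.4)²+(y − 26.9)²) = 63.34 ≈ 63.34 km. ✓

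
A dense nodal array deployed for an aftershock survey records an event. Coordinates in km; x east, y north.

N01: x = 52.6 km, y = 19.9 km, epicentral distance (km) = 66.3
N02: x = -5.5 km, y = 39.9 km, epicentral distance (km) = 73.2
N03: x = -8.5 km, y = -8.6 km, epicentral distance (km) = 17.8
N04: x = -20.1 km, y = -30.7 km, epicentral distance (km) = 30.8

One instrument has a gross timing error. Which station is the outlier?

Solve using three stations at a time. Using N01, N02, N04 (subtract circle equations pairwise → linear system) gives (x, y) ≈ (10.7, -31.5).
Distances from that point to each station vs reported:
  N01: calculated 66.3 vs reported 66.3 → residual 0.0 km
  N02: calculated 73.2 vs reported 73.2 → residual 0.0 km
  N03: calculated 29.9 vs reported 17.8 → residual 12.1 km
  N04: calculated 30.8 vs reported 30.8 → residual 0.0 km
N01, N02, N04 are mutually consistent (residuals ≈ 0); N03 is off by 12.1 km.

N03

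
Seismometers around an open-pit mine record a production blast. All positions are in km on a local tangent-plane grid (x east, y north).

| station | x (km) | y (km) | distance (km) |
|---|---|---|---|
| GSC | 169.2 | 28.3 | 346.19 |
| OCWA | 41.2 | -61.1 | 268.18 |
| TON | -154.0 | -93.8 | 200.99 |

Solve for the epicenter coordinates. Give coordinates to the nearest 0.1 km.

-168.0 km east, 106.7 km north

Circle about each station: (x − 169.2)² + (y − 28.3)² = 346.19²; (x − 41.2)² + (y + 61.1)² = 268.18²; (x + 154.0)² + (y + 93.8)² = 200.99².
Subtracting pairs of circle equations eliminates x²+y² and gives linear equations (the radical axes):
-256.0 x − 178.8 y = 23928.12
-646.4 x − 244.2 y = 82535.45
Solving the 2×2 system: x ≈ -168.0, y ≈ 106.7 km.
Check against GSC (with the unrounded x, y): √((x − 169.2)²+(y − 28.3)²) = 346.19 ≈ 346.19 km. ✓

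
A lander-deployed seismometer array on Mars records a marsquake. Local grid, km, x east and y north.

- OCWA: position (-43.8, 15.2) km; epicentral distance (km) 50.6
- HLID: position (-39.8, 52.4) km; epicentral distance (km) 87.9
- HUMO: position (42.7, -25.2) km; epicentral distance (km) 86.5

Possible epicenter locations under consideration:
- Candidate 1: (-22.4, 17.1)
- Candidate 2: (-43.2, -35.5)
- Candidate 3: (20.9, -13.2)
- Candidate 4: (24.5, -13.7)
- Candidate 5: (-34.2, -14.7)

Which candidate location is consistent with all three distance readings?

Candidate 2

For each candidate, compare |candidate − station| to the reported distance:
Candidate 1: residuals OCWA 29.1, HLID 48.5, HUMO 8.9 → max 48.5 km
Candidate 2: residuals OCWA 0.1, HLID 0.1, HUMO 0.0 → max 0.1 km
Candidate 3: residuals OCWA 20.1, HLID 1.5, HUMO 61.6 → max 61.6 km
Candidate 4: residuals OCWA 23.6, HLID 4.3, HUMO 65.0 → max 65.0 km
Candidate 5: residuals OCWA 19.2, HLID 20.6, HUMO 8.9 → max 20.6 km
Only Candidate 2 has all residuals ≈ 0.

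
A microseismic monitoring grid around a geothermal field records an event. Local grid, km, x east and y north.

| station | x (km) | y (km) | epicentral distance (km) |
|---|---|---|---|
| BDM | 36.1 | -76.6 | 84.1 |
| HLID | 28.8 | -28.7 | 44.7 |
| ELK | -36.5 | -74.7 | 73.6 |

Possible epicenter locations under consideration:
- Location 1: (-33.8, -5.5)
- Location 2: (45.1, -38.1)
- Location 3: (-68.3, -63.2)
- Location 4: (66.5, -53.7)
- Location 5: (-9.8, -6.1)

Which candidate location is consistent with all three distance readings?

For each candidate, compare |candidate − station| to the reported distance:
Location 1: residuals BDM 15.6, HLID 22.1, ELK 4.3 → max 22.1 km
Location 2: residuals BDM 44.6, HLID 25.9, ELK 15.8 → max 44.6 km
Location 3: residuals BDM 21.2, HLID 58.3, ELK 39.8 → max 58.3 km
Location 4: residuals BDM 46.0, HLID 0.5, ELK 31.5 → max 46.0 km
Location 5: residuals BDM 0.0, HLID 0.0, ELK 0.0 → max 0.0 km
Only Location 5 has all residuals ≈ 0.

Location 5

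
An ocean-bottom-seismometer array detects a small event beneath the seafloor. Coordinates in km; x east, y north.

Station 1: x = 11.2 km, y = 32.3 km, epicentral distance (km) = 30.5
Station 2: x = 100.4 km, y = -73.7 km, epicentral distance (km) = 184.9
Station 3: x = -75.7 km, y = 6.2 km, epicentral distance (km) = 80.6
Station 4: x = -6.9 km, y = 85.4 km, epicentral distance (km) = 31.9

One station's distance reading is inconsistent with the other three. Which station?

Station 2

Solve using three stations at a time. Using Station 1, Station 3, Station 4 (subtract circle equations pairwise → linear system) gives (x, y) ≈ (-10.6, 53.7).
Distances from that point to each station vs reported:
  Station 1: calculated 30.5 vs reported 30.5 → residual 0.0 km
  Station 2: calculated 168.9 vs reported 184.9 → residual 16.0 km
  Station 3: calculated 80.6 vs reported 80.6 → residual 0.0 km
  Station 4: calculated 31.9 vs reported 31.9 → residual 0.0 km
Station 1, Station 3, Station 4 are mutually consistent (residuals ≈ 0); Station 2 is off by 16.0 km.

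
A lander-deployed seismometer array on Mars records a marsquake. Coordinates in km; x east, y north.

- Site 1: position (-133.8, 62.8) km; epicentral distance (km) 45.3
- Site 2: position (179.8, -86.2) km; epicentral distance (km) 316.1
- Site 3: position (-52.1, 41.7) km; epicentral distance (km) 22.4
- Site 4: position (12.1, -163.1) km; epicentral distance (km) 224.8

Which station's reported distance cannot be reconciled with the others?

Solve using three stations at a time. Using Site 1, Site 2, Site 4 (subtract circle equations pairwise → linear system) gives (x, y) ≈ (-117.8, 20.4).
Distances from that point to each station vs reported:
  Site 1: calculated 45.3 vs reported 45.3 → residual 0.0 km
  Site 2: calculated 316.1 vs reported 316.1 → residual 0.0 km
  Site 3: calculated 69.1 vs reported 22.4 → residual 46.7 km
  Site 4: calculated 224.8 vs reported 224.8 → residual 0.0 km
Site 1, Site 2, Site 4 are mutually consistent (residuals ≈ 0); Site 3 is off by 46.7 km.

Site 3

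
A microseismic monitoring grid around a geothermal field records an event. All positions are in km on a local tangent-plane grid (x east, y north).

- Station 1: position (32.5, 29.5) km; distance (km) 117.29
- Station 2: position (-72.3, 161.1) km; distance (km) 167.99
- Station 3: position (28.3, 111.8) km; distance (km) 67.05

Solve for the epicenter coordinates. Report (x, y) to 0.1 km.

Circle about each station: (x − 32.5)² + (y − 29.5)² = 117.29²; (x + 72.3)² + (y − 161.1)² = 167.99²; (x − 28.3)² + (y − 111.8)² = 67.05².
Subtracting the Station 1 equation from the Station 2 and Station 3 equations removes the quadratic terms:
-209.6 x + 263.2 y = 14790.30
-8.4 x + 164.6 y = 20634.87
Solving the 2×2 system: x ≈ 92.8, y ≈ 130.1 km.

(92.8, 130.1)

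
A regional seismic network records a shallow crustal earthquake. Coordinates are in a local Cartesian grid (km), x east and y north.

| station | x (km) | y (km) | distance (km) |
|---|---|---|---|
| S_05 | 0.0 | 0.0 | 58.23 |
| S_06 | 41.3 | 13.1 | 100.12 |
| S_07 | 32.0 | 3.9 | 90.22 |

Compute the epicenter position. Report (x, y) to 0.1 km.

(-58.2, 2.0)

Circle about each station: x² + y² = 58.23²; (x − 41.3)² + (y − 13.1)² = 100.12²; (x − 32.0)² + (y − 3.9)² = 90.22².
Subtracting pairs of circle equations eliminates x²+y² and gives linear equations (the radical axes):
82.6 x + 26.2 y = -4755.98
64.0 x + 7.8 y = -3709.71
Solving the 2×2 system: x ≈ -58.2, y ≈ 2.0 km.
Check against S_05 (with the unrounded x, y): √(x²+y²) = 58.24 ≈ 58.23 km. ✓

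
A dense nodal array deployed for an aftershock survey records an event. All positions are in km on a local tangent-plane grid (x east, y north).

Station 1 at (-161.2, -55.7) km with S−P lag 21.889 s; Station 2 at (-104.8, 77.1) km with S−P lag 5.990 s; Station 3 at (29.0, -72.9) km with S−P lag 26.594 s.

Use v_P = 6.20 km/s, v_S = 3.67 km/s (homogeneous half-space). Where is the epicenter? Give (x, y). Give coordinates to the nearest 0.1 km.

Distance from S−P lag: d = Δt · v_P v_S / (v_P − v_S) = Δt · (6.20·3.67)/(6.20−3.67) ≈ 8.9937·Δt.
So d_Station 1 = 196.86, d_Station 2 = 53.87, d_Station 3 = 239.18 km.
Circle about each station: (x + 161.2)² + (y + 55.7)² = 196.86²; (x + 104.8)² + (y − 77.1)² = 53.87²; (x − 29.0)² + (y + 72.9)² = 239.18².
Subtracting pairs of circle equations eliminates x²+y² and gives linear equations (the radical axes):
112.8 x + 265.6 y = 23691.40
380.4 x − 34.4 y = -41385.73
Solving the 2×2 system: x ≈ -97.0, y ≈ 130.4 km.

(-97.0, 130.4)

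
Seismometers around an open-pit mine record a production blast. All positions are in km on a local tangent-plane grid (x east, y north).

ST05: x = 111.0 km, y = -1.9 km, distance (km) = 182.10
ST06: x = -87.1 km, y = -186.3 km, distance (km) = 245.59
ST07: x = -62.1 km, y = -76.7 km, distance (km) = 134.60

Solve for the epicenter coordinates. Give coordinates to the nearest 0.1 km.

-61.0 km east, 57.9 km north

Circle about each station: (x − 111.0)² + (y + 1.9)² = 182.10²; (x + 87.1)² + (y + 186.3)² = 245.59²; (x + 62.1)² + (y + 76.7)² = 134.60².
Subtracting the ST05 equation from the ST06 and ST07 equations removes the quadratic terms:
-396.2 x − 368.8 y = 2815.45
-346.2 x − 149.6 y = 12457.94
Solving the 2×2 system: x ≈ -61.0, y ≈ 57.9 km.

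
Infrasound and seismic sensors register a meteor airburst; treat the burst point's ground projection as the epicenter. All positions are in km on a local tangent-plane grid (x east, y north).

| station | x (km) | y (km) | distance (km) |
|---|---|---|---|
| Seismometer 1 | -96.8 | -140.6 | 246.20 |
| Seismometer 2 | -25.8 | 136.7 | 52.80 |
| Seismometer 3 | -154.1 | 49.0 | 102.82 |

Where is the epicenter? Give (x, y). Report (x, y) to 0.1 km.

(-67.1, 103.8)

Circle about each station: (x + 96.8)² + (y + 140.6)² = 246.20²; (x + 25.8)² + (y − 136.7)² = 52.80²; (x + 154.1)² + (y − 49.0)² = 102.82².
Subtracting pairs of circle equations eliminates x²+y² and gives linear equations (the radical axes):
142.0 x + 554.6 y = 48040.53
-114.6 x + 379.2 y = 47051.70
Solving the 2×2 system: x ≈ -67.1, y ≈ 103.8 km.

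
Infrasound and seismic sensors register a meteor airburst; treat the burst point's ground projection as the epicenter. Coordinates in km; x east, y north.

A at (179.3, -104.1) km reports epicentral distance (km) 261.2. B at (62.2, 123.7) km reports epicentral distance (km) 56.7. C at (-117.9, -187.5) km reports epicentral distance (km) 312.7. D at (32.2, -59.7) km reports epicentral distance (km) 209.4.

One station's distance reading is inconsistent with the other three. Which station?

Solve using three stations at a time. Using A, B, C (subtract circle equations pairwise → linear system) gives (x, y) ≈ (12.4, 96.8).
Distances from that point to each station vs reported:
  A: calculated 261.2 vs reported 261.2 → residual 0.0 km
  B: calculated 56.7 vs reported 56.7 → residual 0.0 km
  C: calculated 312.7 vs reported 312.7 → residual 0.0 km
  D: calculated 157.7 vs reported 209.4 → residual 51.7 km
A, B, C are mutually consistent (residuals ≈ 0); D is off by 51.7 km.

D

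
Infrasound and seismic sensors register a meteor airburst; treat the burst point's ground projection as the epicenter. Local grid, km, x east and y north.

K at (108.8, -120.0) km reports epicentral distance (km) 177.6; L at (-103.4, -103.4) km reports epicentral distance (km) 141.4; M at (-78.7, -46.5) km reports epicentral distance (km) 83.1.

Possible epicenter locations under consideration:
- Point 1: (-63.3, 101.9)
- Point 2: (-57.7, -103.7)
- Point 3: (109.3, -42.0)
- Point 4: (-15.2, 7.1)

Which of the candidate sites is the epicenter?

Point 4

For each candidate, compare |candidate − station| to the reported distance:
Point 1: residuals K 103.2, L 67.8, M 66.1 → max 103.2 km
Point 2: residuals K 10.3, L 95.7, M 22.2 → max 95.7 km
Point 3: residuals K 99.6, L 80.0, M 105.0 → max 105.0 km
Point 4: residuals K 0.0, L 0.0, M 0.0 → max 0.0 km
Only Point 4 has all residuals ≈ 0.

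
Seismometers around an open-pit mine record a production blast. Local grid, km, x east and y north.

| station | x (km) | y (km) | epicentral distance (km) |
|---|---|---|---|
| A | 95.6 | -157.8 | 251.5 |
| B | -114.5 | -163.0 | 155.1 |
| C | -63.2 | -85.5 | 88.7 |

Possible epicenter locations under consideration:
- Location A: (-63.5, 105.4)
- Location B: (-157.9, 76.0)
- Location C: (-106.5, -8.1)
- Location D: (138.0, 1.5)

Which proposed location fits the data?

For each candidate, compare |candidate − station| to the reported distance:
Location A: residuals A 56.1, B 118.1, C 102.2 → max 118.1 km
Location B: residuals A 93.4, B 87.8, C 98.5 → max 98.5 km
Location C: residuals A 0.0, B 0.0, C 0.0 → max 0.0 km
Location D: residuals A 86.7, B 146.3, C 130.5 → max 146.3 km
Only Location C has all residuals ≈ 0.

Location C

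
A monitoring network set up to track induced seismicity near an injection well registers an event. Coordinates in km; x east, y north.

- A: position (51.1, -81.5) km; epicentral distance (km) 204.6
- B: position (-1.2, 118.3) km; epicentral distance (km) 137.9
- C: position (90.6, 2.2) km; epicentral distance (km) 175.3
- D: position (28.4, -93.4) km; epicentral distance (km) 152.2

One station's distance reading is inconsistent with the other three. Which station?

A

Solve using three stations at a time. Using B, C, D (subtract circle equations pairwise → linear system) gives (x, y) ≈ (-84.5, 8.5).
Distances from that point to each station vs reported:
  A: calculated 162.8 vs reported 204.6 → residual 41.8 km
  B: calculated 137.8 vs reported 137.9 → residual 0.1 km
  C: calculated 175.2 vs reported 175.3 → residual 0.1 km
  D: calculated 152.1 vs reported 152.2 → residual 0.1 km
B, C, D are mutually consistent (residuals ≈ 0); A is off by 41.8 km.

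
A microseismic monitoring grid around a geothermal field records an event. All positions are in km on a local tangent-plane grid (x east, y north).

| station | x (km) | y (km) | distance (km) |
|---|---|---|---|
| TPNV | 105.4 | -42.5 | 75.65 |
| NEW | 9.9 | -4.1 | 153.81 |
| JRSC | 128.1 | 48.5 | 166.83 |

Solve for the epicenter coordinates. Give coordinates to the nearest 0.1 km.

Circle about each station: (x − 105.4)² + (y + 42.5)² = 75.65²; (x − 9.9)² + (y + 4.1)² = 153.81²; (x − 128.1)² + (y − 48.5)² = 166.83².
Subtracting the TPNV equation from the NEW and JRSC equations removes the quadratic terms:
-191.0 x + 76.8 y = -30735.18
45.4 x + 182.0 y = -16262.88
Solving the 2×2 system: x ≈ 113.6, y ≈ -117.7 km.
Check against TPNV (with the unrounded x, y): √((x − 105.4)²+(y + 42.5)²) = 75.64 ≈ 75.65 km. ✓

(113.6, -117.7)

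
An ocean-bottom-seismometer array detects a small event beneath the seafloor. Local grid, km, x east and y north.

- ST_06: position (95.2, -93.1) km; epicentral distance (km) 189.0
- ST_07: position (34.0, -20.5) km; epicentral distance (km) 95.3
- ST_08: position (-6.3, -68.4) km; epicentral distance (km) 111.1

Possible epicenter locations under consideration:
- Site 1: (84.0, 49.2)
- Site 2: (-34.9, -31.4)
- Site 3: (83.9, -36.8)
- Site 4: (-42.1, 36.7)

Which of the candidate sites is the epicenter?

Site 4

For each candidate, compare |candidate − station| to the reported distance:
Site 1: residuals ST_06 46.3, ST_07 9.5, ST_08 37.2 → max 46.3 km
Site 2: residuals ST_06 45.0, ST_07 25.5, ST_08 64.3 → max 64.3 km
Site 3: residuals ST_06 131.6, ST_07 42.8, ST_08 15.5 → max 131.6 km
Site 4: residuals ST_06 0.1, ST_07 0.1, ST_08 0.1 → max 0.1 km
Only Site 4 has all residuals ≈ 0.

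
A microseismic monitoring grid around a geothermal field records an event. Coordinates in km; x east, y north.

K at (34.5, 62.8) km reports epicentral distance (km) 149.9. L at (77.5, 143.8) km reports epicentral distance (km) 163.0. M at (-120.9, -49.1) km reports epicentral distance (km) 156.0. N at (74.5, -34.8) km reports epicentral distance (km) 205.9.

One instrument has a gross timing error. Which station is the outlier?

K

Solve using three stations at a time. Using L, M, N (subtract circle equations pairwise → linear system) gives (x, y) ≈ (-79.9, 101.4).
Distances from that point to each station vs reported:
  K: calculated 120.7 vs reported 149.9 → residual 29.2 km
  L: calculated 163.0 vs reported 163.0 → residual 0.0 km
  M: calculated 156.0 vs reported 156.0 → residual 0.0 km
  N: calculated 205.9 vs reported 205.9 → residual 0.0 km
L, M, N are mutually consistent (residuals ≈ 0); K is off by 29.2 km.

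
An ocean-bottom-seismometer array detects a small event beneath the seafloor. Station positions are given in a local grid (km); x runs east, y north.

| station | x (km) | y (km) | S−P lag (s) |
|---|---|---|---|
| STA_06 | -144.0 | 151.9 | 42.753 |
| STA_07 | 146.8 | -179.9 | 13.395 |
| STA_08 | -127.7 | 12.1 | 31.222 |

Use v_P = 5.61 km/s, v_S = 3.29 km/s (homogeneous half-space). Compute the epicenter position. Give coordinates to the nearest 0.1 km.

Distance from S−P lag: d = Δt · v_P v_S / (v_P − v_S) = Δt · (5.61·3.29)/(5.61−3.29) ≈ 7.9556·Δt.
So d_STA_06 = 340.12, d_STA_07 = 106.56, d_STA_08 = 248.39 km.
Circle about each station: (x + 144.0)² + (y − 151.9)² = 340.12²; (x − 146.8)² + (y + 179.9)² = 106.56²; (x + 127.7)² + (y − 12.1)² = 248.39².
Subtracting the STA_06 equation from the STA_07 and STA_08 equations removes the quadratic terms:
581.6 x − 663.6 y = 114431.22
32.6 x − 279.6 y = 26628.11
Solving the 2×2 system: x ≈ 101.6, y ≈ -83.4 km.

101.6 km east, -83.4 km north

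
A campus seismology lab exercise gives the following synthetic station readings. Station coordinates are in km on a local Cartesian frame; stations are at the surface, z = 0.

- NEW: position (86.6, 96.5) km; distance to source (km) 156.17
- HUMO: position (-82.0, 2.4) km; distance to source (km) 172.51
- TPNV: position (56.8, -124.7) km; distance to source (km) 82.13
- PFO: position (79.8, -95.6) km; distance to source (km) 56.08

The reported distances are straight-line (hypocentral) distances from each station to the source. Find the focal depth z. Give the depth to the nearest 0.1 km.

Each station gives a sphere (x−x_i)² + (y−y_i)² + z² = d_i² (stations at z=0).
Subtracting the NEW sphere from HUMO and TPNV: z² cancels, leaving linear equations in x and y:
-337.2 x − 188.2 y = -15452.68
-59.6 x − 442.4 y = 19608.25
Solving: x ≈ 76.301, y ≈ -54.602 km (keep extra digits for the depth step; rounded: 76.3, -54.6).
Then from the NEW sphere: z² = 156.17² − (x − 86.6)² − (y − 96.5)² with x = 76.301, y = -54.602, so z ≈ 38.094 ≈ 38.1 km.
Check against PFO (with the unrounded solution): distance 56.07 ≈ 56.08 km. ✓

z ≈ 38.1 km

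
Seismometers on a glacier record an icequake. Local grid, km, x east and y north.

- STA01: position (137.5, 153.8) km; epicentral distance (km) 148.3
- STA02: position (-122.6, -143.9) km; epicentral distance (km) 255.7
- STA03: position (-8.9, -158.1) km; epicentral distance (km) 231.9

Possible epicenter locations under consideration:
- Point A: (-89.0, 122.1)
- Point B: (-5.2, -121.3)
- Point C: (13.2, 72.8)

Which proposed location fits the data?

Point C

For each candidate, compare |candidate − station| to the reported distance:
Point A: residuals STA01 80.4, STA02 12.4, STA03 59.5 → max 80.4 km
Point B: residuals STA01 161.6, STA02 136.1, STA03 194.9 → max 194.9 km
Point C: residuals STA01 0.1, STA02 0.0, STA03 0.1 → max 0.1 km
Only Point C has all residuals ≈ 0.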